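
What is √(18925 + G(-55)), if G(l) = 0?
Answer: 5*√757 ≈ 137.57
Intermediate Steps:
√(18925 + G(-55)) = √(18925 + 0) = √18925 = 5*√757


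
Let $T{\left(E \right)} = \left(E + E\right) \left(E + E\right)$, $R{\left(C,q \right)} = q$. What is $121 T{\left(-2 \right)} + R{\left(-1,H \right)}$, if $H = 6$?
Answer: $1942$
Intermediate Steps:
$T{\left(E \right)} = 4 E^{2}$ ($T{\left(E \right)} = 2 E 2 E = 4 E^{2}$)
$121 T{\left(-2 \right)} + R{\left(-1,H \right)} = 121 \cdot 4 \left(-2\right)^{2} + 6 = 121 \cdot 4 \cdot 4 + 6 = 121 \cdot 16 + 6 = 1936 + 6 = 1942$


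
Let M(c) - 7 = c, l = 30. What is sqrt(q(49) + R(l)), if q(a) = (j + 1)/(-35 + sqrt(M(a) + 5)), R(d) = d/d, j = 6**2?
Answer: sqrt(-2 - sqrt(61))/sqrt(35 - sqrt(61)) ≈ 0.60067*I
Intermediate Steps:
M(c) = 7 + c
j = 36
R(d) = 1
q(a) = 37/(-35 + sqrt(12 + a)) (q(a) = (36 + 1)/(-35 + sqrt((7 + a) + 5)) = 37/(-35 + sqrt(12 + a)))
sqrt(q(49) + R(l)) = sqrt(37/(-35 + sqrt(12 + 49)) + 1) = sqrt(37/(-35 + sqrt(61)) + 1) = sqrt(1 + 37/(-35 + sqrt(61)))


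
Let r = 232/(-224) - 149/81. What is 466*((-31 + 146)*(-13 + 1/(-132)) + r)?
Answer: -4356019579/6237 ≈ -6.9842e+5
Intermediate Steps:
r = -6521/2268 (r = 232*(-1/224) - 149*1/81 = -29/28 - 149/81 = -6521/2268 ≈ -2.8752)
466*((-31 + 146)*(-13 + 1/(-132)) + r) = 466*((-31 + 146)*(-13 + 1/(-132)) - 6521/2268) = 466*(115*(-13 - 1/132) - 6521/2268) = 466*(115*(-1717/132) - 6521/2268) = 466*(-197455/132 - 6521/2268) = 466*(-18695363/12474) = -4356019579/6237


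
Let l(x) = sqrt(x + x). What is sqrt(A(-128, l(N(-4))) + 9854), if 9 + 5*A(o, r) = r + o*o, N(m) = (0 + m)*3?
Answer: sqrt(328225 + 10*I*sqrt(6))/5 ≈ 114.58 + 0.0042755*I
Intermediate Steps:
N(m) = 3*m (N(m) = m*3 = 3*m)
l(x) = sqrt(2)*sqrt(x) (l(x) = sqrt(2*x) = sqrt(2)*sqrt(x))
A(o, r) = -9/5 + r/5 + o**2/5 (A(o, r) = -9/5 + (r + o*o)/5 = -9/5 + (r + o**2)/5 = -9/5 + (r/5 + o**2/5) = -9/5 + r/5 + o**2/5)
sqrt(A(-128, l(N(-4))) + 9854) = sqrt((-9/5 + (sqrt(2)*sqrt(3*(-4)))/5 + (1/5)*(-128)**2) + 9854) = sqrt((-9/5 + (sqrt(2)*sqrt(-12))/5 + (1/5)*16384) + 9854) = sqrt((-9/5 + (sqrt(2)*(2*I*sqrt(3)))/5 + 16384/5) + 9854) = sqrt((-9/5 + (2*I*sqrt(6))/5 + 16384/5) + 9854) = sqrt((-9/5 + 2*I*sqrt(6)/5 + 16384/5) + 9854) = sqrt((3275 + 2*I*sqrt(6)/5) + 9854) = sqrt(13129 + 2*I*sqrt(6)/5)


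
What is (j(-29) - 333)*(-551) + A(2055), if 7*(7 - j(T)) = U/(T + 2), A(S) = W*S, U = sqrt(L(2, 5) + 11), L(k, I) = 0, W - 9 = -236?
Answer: -286859 - 551*sqrt(11)/189 ≈ -2.8687e+5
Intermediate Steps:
W = -227 (W = 9 - 236 = -227)
U = sqrt(11) (U = sqrt(0 + 11) = sqrt(11) ≈ 3.3166)
A(S) = -227*S
j(T) = 7 - sqrt(11)/(7*(2 + T)) (j(T) = 7 - sqrt(11)/(7*(T + 2)) = 7 - sqrt(11)/(7*(2 + T)))
(j(-29) - 333)*(-551) + A(2055) = ((98 - sqrt(11) + 49*(-29))/(7*(2 - 29)) - 333)*(-551) - 227*2055 = ((1/7)*(98 - sqrt(11) - 1421)/(-27) - 333)*(-551) - 466485 = ((1/7)*(-1/27)*(-1323 - sqrt(11)) - 333)*(-551) - 466485 = ((7 + sqrt(11)/189) - 333)*(-551) - 466485 = (-326 + sqrt(11)/189)*(-551) - 466485 = (179626 - 551*sqrt(11)/189) - 466485 = -286859 - 551*sqrt(11)/189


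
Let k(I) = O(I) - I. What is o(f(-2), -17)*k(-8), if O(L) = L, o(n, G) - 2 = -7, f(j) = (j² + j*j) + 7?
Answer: 0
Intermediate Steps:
f(j) = 7 + 2*j² (f(j) = (j² + j²) + 7 = 2*j² + 7 = 7 + 2*j²)
o(n, G) = -5 (o(n, G) = 2 - 7 = -5)
k(I) = 0 (k(I) = I - I = 0)
o(f(-2), -17)*k(-8) = -5*0 = 0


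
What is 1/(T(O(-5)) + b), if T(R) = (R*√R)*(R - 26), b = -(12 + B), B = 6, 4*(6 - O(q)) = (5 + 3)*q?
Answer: -1/658 ≈ -0.0015198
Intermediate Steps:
O(q) = 6 - 2*q (O(q) = 6 - (5 + 3)*q/4 = 6 - 2*q)
b = -18 (b = -(12 + 6) = -1*18 = -18)
T(R) = R^(3/2)*(-26 + R)
1/(T(O(-5)) + b) = 1/((6 - 2*(-5))^(3/2)*(-26 + (6 - 2*(-5))) - 18) = 1/((6 + 10)^(3/2)*(-26 + (6 + 10)) - 18) = 1/(16^(3/2)*(-26 + 16) - 18) = 1/(64*(-10) - 18) = 1/(-640 - 18) = 1/(-658) = -1/658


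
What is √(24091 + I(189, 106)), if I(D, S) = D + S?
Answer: √24386 ≈ 156.16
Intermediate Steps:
√(24091 + I(189, 106)) = √(24091 + (189 + 106)) = √(24091 + 295) = √24386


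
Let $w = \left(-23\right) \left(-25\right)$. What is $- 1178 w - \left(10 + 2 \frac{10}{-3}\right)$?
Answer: $- \frac{2032060}{3} \approx -6.7735 \cdot 10^{5}$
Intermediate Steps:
$w = 575$
$- 1178 w - \left(10 + 2 \frac{10}{-3}\right) = \left(-1178\right) 575 - \left(10 + 2 \frac{10}{-3}\right) = -677350 - \left(10 + 2 \cdot 10 \left(- \frac{1}{3}\right)\right) = -677350 - \frac{10}{3} = - \frac{2032060}{3}$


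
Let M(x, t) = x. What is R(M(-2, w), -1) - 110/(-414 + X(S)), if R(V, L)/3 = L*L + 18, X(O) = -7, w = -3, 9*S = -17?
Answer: 24107/421 ≈ 57.261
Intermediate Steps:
S = -17/9 (S = (1/9)*(-17) = -17/9 ≈ -1.8889)
R(V, L) = 54 + 3*L**2 (R(V, L) = 3*(L*L + 18) = 3*(L**2 + 18) = 3*(18 + L**2) = 54 + 3*L**2)
R(M(-2, w), -1) - 110/(-414 + X(S)) = (54 + 3*(-1)**2) - 110/(-414 - 7) = (54 + 3*1) - 110/(-421) = (54 + 3) - 110*(-1/421) = 57 + 110/421 = 24107/421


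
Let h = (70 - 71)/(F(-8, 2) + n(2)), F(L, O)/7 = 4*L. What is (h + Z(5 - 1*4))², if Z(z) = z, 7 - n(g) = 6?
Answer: 50176/49729 ≈ 1.0090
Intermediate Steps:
n(g) = 1 (n(g) = 7 - 1*6 = 7 - 6 = 1)
F(L, O) = 28*L (F(L, O) = 7*(4*L) = 28*L)
h = 1/223 (h = (70 - 71)/(28*(-8) + 1) = -1/(-224 + 1) = -1/(-223) = -1*(-1/223) = 1/223 ≈ 0.0044843)
(h + Z(5 - 1*4))² = (1/223 + (5 - 1*4))² = (1/223 + (5 - 4))² = (1/223 + 1)² = (224/223)² = 50176/49729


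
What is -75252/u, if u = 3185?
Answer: -75252/3185 ≈ -23.627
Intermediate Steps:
-75252/u = -75252/3185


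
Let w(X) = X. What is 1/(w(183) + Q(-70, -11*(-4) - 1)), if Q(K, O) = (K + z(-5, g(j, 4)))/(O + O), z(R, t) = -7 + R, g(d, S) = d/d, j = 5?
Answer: 43/7828 ≈ 0.0054931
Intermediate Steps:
g(d, S) = 1
Q(K, O) = (-12 + K)/(2*O) (Q(K, O) = (K + (-7 - 5))/(O + O) = (K - 12)/((2*O)) = (-12 + K)*(1/(2*O)) = (-12 + K)/(2*O))
1/(w(183) + Q(-70, -11*(-4) - 1)) = 1/(183 + (-12 - 70)/(2*(-11*(-4) - 1))) = 1/(183 + (½)*(-82)/(44 - 1)) = 1/(183 + (½)*(-82)/43) = 1/(183 + (½)*(1/43)*(-82)) = 1/(183 - 41/43) = 1/(7828/43) = 43/7828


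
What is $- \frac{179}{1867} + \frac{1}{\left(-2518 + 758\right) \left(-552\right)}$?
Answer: $- \frac{173900213}{1813827840} \approx -0.095875$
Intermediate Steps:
$- \frac{179}{1867} + \frac{1}{\left(-2518 + 758\right) \left(-552\right)} = \left(-179\right) \frac{1}{1867} + \frac{1}{-1760} \left(- \frac{1}{552}\right) = - \frac{179}{1867} - - \frac{1}{971520} = - \frac{179}{1867} + \frac{1}{971520} = - \frac{173900213}{1813827840}$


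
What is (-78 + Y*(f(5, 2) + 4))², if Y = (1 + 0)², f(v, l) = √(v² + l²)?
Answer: (74 - √29)² ≈ 4708.0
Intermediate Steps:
f(v, l) = √(l² + v²)
Y = 1 (Y = 1² = 1)
(-78 + Y*(f(5, 2) + 4))² = (-78 + 1*(√(2² + 5²) + 4))² = (-78 + 1*(√(4 + 25) + 4))² = (-78 + 1*(√29 + 4))² = (-78 + 1*(4 + √29))² = (-78 + (4 + √29))² = (-74 + √29)²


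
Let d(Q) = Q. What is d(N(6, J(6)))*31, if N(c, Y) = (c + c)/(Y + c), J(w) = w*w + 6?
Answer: 31/4 ≈ 7.7500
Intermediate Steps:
J(w) = 6 + w**2 (J(w) = w**2 + 6 = 6 + w**2)
N(c, Y) = 2*c/(Y + c) (N(c, Y) = (2*c)/(Y + c) = 2*c/(Y + c))
d(N(6, J(6)))*31 = (2*6/((6 + 6**2) + 6))*31 = (2*6/((6 + 36) + 6))*31 = (2*6/(42 + 6))*31 = (2*6/48)*31 = (2*6*(1/48))*31 = (1/4)*31 = 31/4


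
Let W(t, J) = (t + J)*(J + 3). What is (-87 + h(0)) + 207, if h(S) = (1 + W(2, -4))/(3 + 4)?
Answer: 843/7 ≈ 120.43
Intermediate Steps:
W(t, J) = (3 + J)*(J + t) (W(t, J) = (J + t)*(3 + J) = (3 + J)*(J + t))
h(S) = 3/7 (h(S) = (1 + ((-4)² + 3*(-4) + 3*2 - 4*2))/(3 + 4) = (1 + (16 - 12 + 6 - 8))/7 = (1 + 2)*(⅐) = 3*(⅐) = 3/7)
(-87 + h(0)) + 207 = (-87 + 3/7) + 207 = -606/7 + 207 = 843/7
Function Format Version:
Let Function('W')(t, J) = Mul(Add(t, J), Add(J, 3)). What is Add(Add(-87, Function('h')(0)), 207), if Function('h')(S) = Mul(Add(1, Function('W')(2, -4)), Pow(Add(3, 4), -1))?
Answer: Rational(843, 7) ≈ 120.43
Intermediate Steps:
Function('W')(t, J) = Mul(Add(3, J), Add(J, t)) (Function('W')(t, J) = Mul(Add(J, t), Add(3, J)) = Mul(Add(3, J), Add(J, t)))
Function('h')(S) = Rational(3, 7) (Function('h')(S) = Mul(Add(1, Add(Pow(-4, 2), Mul(3, -4), Mul(3, 2), Mul(-4, 2))), Pow(Add(3, 4), -1)) = Mul(Add(1, Add(16, -12, 6, -8)), Pow(7, -1)) = Mul(Add(1, 2), Rational(1, 7)) = Mul(3, Rational(1, 7)) = Rational(3, 7))
Add(Add(-87, Function('h')(0)), 207) = Add(Add(-87, Rational(3, 7)), 207) = Add(Rational(-606, 7), 207) = Rational(843, 7)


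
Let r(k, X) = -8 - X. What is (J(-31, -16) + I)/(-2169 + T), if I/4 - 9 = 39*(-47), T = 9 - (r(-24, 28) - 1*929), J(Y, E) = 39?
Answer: 7257/1195 ≈ 6.0728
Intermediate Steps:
T = 974 (T = 9 - ((-8 - 1*28) - 1*929) = 9 - ((-8 - 28) - 929) = 9 - (-36 - 929) = 9 - 1*(-965) = 9 + 965 = 974)
I = -7296 (I = 36 + 4*(39*(-47)) = 36 + 4*(-1833) = 36 - 7332 = -7296)
(J(-31, -16) + I)/(-2169 + T) = (39 - 7296)/(-2169 + 974) = -7257/(-1195) = -7257*(-1/1195) = 7257/1195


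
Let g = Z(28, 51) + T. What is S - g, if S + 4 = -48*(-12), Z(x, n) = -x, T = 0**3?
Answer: 600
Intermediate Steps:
T = 0
S = 572 (S = -4 - 48*(-12) = -4 + 576 = 572)
g = -28 (g = -1*28 + 0 = -28 + 0 = -28)
S - g = 572 - 1*(-28) = 572 + 28 = 600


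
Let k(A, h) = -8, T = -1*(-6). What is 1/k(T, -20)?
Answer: -⅛ ≈ -0.12500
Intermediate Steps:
T = 6
1/k(T, -20) = 1/(-8) = -⅛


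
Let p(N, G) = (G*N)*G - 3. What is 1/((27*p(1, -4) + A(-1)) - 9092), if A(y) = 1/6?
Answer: -6/52445 ≈ -0.00011441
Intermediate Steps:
A(y) = 1/6
p(N, G) = -3 + N*G**2 (p(N, G) = N*G**2 - 3 = -3 + N*G**2)
1/((27*p(1, -4) + A(-1)) - 9092) = 1/((27*(-3 + 1*(-4)**2) + 1/6) - 9092) = 1/((27*(-3 + 1*16) + 1/6) - 9092) = 1/((27*(-3 + 16) + 1/6) - 9092) = 1/((27*13 + 1/6) - 9092) = 1/((351 + 1/6) - 9092) = 1/(2107/6 - 9092) = 1/(-52445/6) = -6/52445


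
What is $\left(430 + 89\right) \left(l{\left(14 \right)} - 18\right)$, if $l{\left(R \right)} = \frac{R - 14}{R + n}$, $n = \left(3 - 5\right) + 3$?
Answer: $-9342$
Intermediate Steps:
$n = 1$ ($n = -2 + 3 = 1$)
$l{\left(R \right)} = \frac{-14 + R}{1 + R}$ ($l{\left(R \right)} = \frac{R - 14}{R + 1} = \frac{-14 + R}{1 + R}$)
$\left(430 + 89\right) \left(l{\left(14 \right)} - 18\right) = \left(430 + 89\right) \left(\frac{-14 + 14}{1 + 14} - 18\right) = 519 \left(\frac{1}{15} \cdot 0 - 18\right) = 519 \left(0 - 18\right) = 519 \left(-18\right) = -9342$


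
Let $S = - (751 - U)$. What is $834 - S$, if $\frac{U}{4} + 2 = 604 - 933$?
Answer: $2909$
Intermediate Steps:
$U = -1324$ ($U = -8 + 4 \left(604 - 933\right) = -8 + 4 \left(-329\right) = -8 - 1316 = -1324$)
$S = -2075$ ($S = - (751 - -1324) = - (751 + 1324) = \left(-1\right) 2075 = -2075$)
$834 - S = 834 - -2075 = 834 + 2075 = 2909$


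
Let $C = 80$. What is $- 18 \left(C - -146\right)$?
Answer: $-4068$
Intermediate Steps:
$- 18 \left(C - -146\right) = - 18 \left(80 - -146\right) = - 18 \left(80 + 146\right) = \left(-18\right) 226 = -4068$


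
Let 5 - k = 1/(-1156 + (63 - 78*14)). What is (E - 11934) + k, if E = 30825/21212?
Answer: -552820542543/46348220 ≈ -11928.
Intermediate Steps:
k = 10926/2185 (k = 5 - 1/(-1156 + (63 - 78*14)) = 5 - 1/(-1156 + (63 - 1092)) = 5 - 1/(-1156 - 1029) = 5 - 1/(-2185) = 5 - 1*(-1/2185) = 5 + 1/2185 = 10926/2185 ≈ 5.0005)
E = 30825/21212 (E = 30825*(1/21212) = 30825/21212 ≈ 1.4532)
(E - 11934) + k = (30825/21212 - 11934) + 10926/2185 = -253113183/21212 + 10926/2185 = -552820542543/46348220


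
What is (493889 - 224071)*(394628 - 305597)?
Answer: 24022166358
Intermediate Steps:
(493889 - 224071)*(394628 - 305597) = 269818*89031 = 24022166358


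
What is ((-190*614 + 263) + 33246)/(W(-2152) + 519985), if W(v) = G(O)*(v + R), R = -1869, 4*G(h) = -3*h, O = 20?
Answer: -83151/580300 ≈ -0.14329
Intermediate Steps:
G(h) = -3*h/4 (G(h) = (-3*h)/4 = -3*h/4)
W(v) = 28035 - 15*v (W(v) = (-¾*20)*(v - 1869) = -15*(-1869 + v) = 28035 - 15*v)
((-190*614 + 263) + 33246)/(W(-2152) + 519985) = ((-190*614 + 263) + 33246)/((28035 - 15*(-2152)) + 519985) = ((-116660 + 263) + 33246)/((28035 + 32280) + 519985) = (-116397 + 33246)/(60315 + 519985) = -83151/580300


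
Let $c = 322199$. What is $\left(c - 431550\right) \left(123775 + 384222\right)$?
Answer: $-55549979947$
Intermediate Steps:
$\left(c - 431550\right) \left(123775 + 384222\right) = \left(322199 - 431550\right) \left(123775 + 384222\right) = \left(-109351\right) 507997 = -55549979947$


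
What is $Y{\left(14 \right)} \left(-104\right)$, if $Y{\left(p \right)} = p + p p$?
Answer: $-21840$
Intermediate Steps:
$Y{\left(p \right)} = p + p^{2}$
$Y{\left(14 \right)} \left(-104\right) = 14 \left(1 + 14\right) \left(-104\right) = 14 \cdot 15 \left(-104\right) = 210 \left(-104\right) = -21840$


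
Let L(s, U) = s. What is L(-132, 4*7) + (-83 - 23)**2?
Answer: 11104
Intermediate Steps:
L(-132, 4*7) + (-83 - 23)**2 = -132 + (-83 - 23)**2 = -132 + (-106)**2 = -132 + 11236 = 11104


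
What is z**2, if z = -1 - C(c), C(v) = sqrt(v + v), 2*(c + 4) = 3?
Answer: (1 + I*sqrt(5))**2 ≈ -4.0 + 4.4721*I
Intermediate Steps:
c = -5/2 (c = -4 + (1/2)*3 = -4 + 3/2 = -5/2 ≈ -2.5000)
C(v) = sqrt(2)*sqrt(v) (C(v) = sqrt(2*v) = sqrt(2)*sqrt(v))
z = -1 - I*sqrt(5) (z = -1 - sqrt(2)*sqrt(-5/2) = -1 - sqrt(2)*I*sqrt(10)/2 = -1 - I*sqrt(5) ≈ -1.0 - 2.2361*I)
z**2 = (-1 - I*sqrt(5))**2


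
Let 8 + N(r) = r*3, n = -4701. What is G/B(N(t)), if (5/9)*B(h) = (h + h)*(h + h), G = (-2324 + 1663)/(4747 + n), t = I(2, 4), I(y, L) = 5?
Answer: -3305/81144 ≈ -0.040730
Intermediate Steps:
t = 5
N(r) = -8 + 3*r (N(r) = -8 + r*3 = -8 + 3*r)
G = -661/46 (G = (-2324 + 1663)/(4747 - 4701) = -661/46 ≈ -14.370)
B(h) = 36*h²/5 (B(h) = 9*((h + h)*(h + h))/5 = 9*((2*h)*(2*h))/5 = 9*(4*h²)/5 = 36*h²/5)
G/B(N(t)) = -661*5/(36*(-8 + 3*5)²)/46 = -661*5/(36*(-8 + 15)²)/46 = -661/(46*((36/5)*7²)) = -661/(46*((36/5)*49)) = -661/(46*1764/5) = -661/46*5/1764 = -3305/81144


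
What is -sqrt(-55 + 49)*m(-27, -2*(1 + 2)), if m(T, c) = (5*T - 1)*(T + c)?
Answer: -4488*I*sqrt(6) ≈ -10993.0*I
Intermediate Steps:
m(T, c) = (-1 + 5*T)*(T + c)
-sqrt(-55 + 49)*m(-27, -2*(1 + 2)) = -sqrt(-55 + 49)*(-1*(-27) - (-2)*(1 + 2) + 5*(-27)**2 + 5*(-27)*(-2*(1 + 2))) = -sqrt(-6)*(27 - (-2)*3 + 5*729 + 5*(-27)*(-2*3)) = -I*sqrt(6)*(27 - 1*(-6) + 3645 + 5*(-27)*(-6)) = -I*sqrt(6)*(27 + 6 + 3645 + 810) = -I*sqrt(6)*4488 = -4488*I*sqrt(6)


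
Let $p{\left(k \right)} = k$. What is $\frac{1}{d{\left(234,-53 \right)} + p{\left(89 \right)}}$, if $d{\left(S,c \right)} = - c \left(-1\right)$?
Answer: $\frac{1}{36} \approx 0.027778$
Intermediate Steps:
$d{\left(S,c \right)} = c$
$\frac{1}{d{\left(234,-53 \right)} + p{\left(89 \right)}} = \frac{1}{-53 + 89} = \frac{1}{36}$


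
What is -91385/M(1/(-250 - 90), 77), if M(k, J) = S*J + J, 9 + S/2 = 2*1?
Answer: 13055/143 ≈ 91.294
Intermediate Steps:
S = -14 (S = -18 + 2*(2*1) = -18 + 2*2 = -18 + 4 = -14)
M(k, J) = -13*J (M(k, J) = -14*J + J = -13*J)
-91385/M(1/(-250 - 90), 77) = -91385/((-13*77)) = -91385/(-1001) = -91385*(-1/1001) = 13055/143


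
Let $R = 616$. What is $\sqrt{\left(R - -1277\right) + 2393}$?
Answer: $\sqrt{4286} \approx 65.468$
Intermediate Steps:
$\sqrt{\left(R - -1277\right) + 2393} = \sqrt{\left(616 - -1277\right) + 2393} = \sqrt{\left(616 + 1277\right) + 2393} = \sqrt{1893 + 2393} = \sqrt{4286}$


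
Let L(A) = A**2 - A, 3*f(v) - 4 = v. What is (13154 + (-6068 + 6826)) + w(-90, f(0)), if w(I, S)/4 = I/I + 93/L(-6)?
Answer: 97474/7 ≈ 13925.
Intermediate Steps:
f(v) = 4/3 + v/3
w(I, S) = 90/7 (w(I, S) = 4*(I/I + 93/((-6*(-1 - 6)))) = 4*(1 + 93/((-6*(-7)))) = 4*(1 + 93/42) = 4*(1 + 93*(1/42)) = 4*(1 + 31/14) = 4*(45/14) = 90/7)
(13154 + (-6068 + 6826)) + w(-90, f(0)) = (13154 + (-6068 + 6826)) + 90/7 = (13154 + 758) + 90/7 = 13912 + 90/7 = 97474/7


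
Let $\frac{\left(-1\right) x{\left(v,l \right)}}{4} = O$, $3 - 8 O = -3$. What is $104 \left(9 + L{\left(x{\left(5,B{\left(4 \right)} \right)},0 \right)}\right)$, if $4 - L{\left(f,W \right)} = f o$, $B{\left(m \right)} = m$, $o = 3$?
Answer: $2288$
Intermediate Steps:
$O = \frac{3}{4}$ ($O = \frac{3}{8} - - \frac{3}{8} = \frac{3}{8} + \frac{3}{8} = \frac{3}{4} \approx 0.75$)
$x{\left(v,l \right)} = -3$ ($x{\left(v,l \right)} = \left(-4\right) \frac{3}{4} = -3$)
$L{\left(f,W \right)} = 4 - 3 f$ ($L{\left(f,W \right)} = 4 - f 3 = 4 - 3 f$)
$104 \left(9 + L{\left(x{\left(5,B{\left(4 \right)} \right)},0 \right)}\right) = 104 \left(9 + \left(4 - -9\right)\right) = 104 \left(9 + \left(4 + 9\right)\right) = 104 \left(9 + 13\right) = 104 \cdot 22 = 2288$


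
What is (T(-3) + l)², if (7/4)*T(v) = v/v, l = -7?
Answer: 2025/49 ≈ 41.327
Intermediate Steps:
T(v) = 4/7 (T(v) = 4*(v/v)/7 = (4/7)*1 = 4/7)
(T(-3) + l)² = (4/7 - 7)² = (-45/7)² = 2025/49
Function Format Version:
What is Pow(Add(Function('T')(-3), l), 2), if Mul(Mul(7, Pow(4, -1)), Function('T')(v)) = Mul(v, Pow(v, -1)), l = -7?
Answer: Rational(2025, 49) ≈ 41.327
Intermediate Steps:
Function('T')(v) = Rational(4, 7) (Function('T')(v) = Mul(Rational(4, 7), Mul(v, Pow(v, -1))) = Mul(Rational(4, 7), 1) = Rational(4, 7))
Pow(Add(Function('T')(-3), l), 2) = Pow(Add(Rational(4, 7), -7), 2) = Pow(Rational(-45, 7), 2) = Rational(2025, 49)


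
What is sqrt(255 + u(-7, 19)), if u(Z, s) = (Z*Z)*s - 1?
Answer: sqrt(1185) ≈ 34.424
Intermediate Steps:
u(Z, s) = -1 + s*Z**2 (u(Z, s) = Z**2*s - 1 = s*Z**2 - 1 = -1 + s*Z**2)
sqrt(255 + u(-7, 19)) = sqrt(255 + (-1 + 19*(-7)**2)) = sqrt(255 + (-1 + 19*49)) = sqrt(255 + (-1 + 931)) = sqrt(255 + 930) = sqrt(1185)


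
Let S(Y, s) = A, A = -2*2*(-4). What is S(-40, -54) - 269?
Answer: -253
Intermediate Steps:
A = 16 (A = -4*(-4) = 16)
S(Y, s) = 16
S(-40, -54) - 269 = 16 - 269 = -253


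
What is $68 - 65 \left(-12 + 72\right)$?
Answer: $-3832$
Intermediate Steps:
$68 - 65 \left(-12 + 72\right) = 68 - 3900 = -3832$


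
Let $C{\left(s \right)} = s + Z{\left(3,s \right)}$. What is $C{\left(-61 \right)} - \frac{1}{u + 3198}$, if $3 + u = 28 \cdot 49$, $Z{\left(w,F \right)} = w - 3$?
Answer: $- \frac{278588}{4567} \approx -61.0$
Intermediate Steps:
$Z{\left(w,F \right)} = -3 + w$
$u = 1369$ ($u = -3 + 28 \cdot 49 = -3 + 1372 = 1369$)
$C{\left(s \right)} = s$ ($C{\left(s \right)} = s + \left(-3 + 3\right) = s + 0 = s$)
$C{\left(-61 \right)} - \frac{1}{u + 3198} = -61 - \frac{1}{1369 + 3198} = -61 - \frac{1}{4567} = - \frac{278588}{4567}$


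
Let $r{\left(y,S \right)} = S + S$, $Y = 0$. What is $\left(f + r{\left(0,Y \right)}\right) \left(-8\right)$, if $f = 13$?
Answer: $-104$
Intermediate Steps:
$r{\left(y,S \right)} = 2 S$
$\left(f + r{\left(0,Y \right)}\right) \left(-8\right) = \left(13 + 2 \cdot 0\right) \left(-8\right) = \left(13 + 0\right) \left(-8\right) = 13 \left(-8\right) = -104$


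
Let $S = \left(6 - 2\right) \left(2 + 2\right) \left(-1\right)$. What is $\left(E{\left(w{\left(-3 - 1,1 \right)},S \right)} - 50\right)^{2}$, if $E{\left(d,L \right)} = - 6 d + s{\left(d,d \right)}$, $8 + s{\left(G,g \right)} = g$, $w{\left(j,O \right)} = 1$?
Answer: $3969$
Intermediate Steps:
$s{\left(G,g \right)} = -8 + g$
$S = -16$ ($S = 4 \cdot 4 \left(-1\right) = 16 \left(-1\right) = -16$)
$E{\left(d,L \right)} = -8 - 5 d$ ($E{\left(d,L \right)} = - 6 d + \left(-8 + d\right) = -8 - 5 d$)
$\left(E{\left(w{\left(-3 - 1,1 \right)},S \right)} - 50\right)^{2} = \left(\left(-8 - 5\right) - 50\right)^{2} = \left(-13 - 50\right)^{2} = \left(-63\right)^{2} = 3969$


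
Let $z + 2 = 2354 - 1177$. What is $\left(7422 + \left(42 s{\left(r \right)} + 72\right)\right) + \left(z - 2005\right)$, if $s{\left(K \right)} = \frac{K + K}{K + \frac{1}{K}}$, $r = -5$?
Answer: $\frac{87682}{13} \approx 6744.8$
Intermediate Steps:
$s{\left(K \right)} = \frac{2 K}{K + \frac{1}{K}}$
$z = 1175$ ($z = -2 + \left(2354 - 1177\right) = -2 + 1177 = 1175$)
$\left(7422 + \left(42 s{\left(r \right)} + 72\right)\right) + \left(z - 2005\right) = \left(7422 + \left(42 \frac{2 \left(-5\right)^{2}}{1 + \left(-5\right)^{2}} + 72\right)\right) + \left(1175 - 2005\right) = \left(7422 + \left(42 \cdot 2 \cdot 25 \frac{1}{1 + 25} + 72\right)\right) + \left(1175 - 2005\right) = \left(7422 + \left(42 \cdot 2 \cdot 25 \cdot \frac{1}{26} + 72\right)\right) - 830 = \left(7422 + \left(42 \cdot \frac{25}{13} + 72\right)\right) - 830 = \left(7422 + \left(\frac{1050}{13} + 72\right)\right) - 830 = \left(7422 + \frac{1986}{13}\right) - 830 = \frac{98472}{13} - 830 = \frac{87682}{13}$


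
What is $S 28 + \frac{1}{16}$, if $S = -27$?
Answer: $- \frac{12095}{16} \approx -755.94$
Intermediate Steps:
$S 28 + \frac{1}{16} = \left(-27\right) 28 + \frac{1}{16} = -756 + \frac{1}{16} = - \frac{12095}{16}$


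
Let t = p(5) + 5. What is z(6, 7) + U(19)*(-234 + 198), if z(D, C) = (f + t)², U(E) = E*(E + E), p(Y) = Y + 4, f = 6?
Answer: -25592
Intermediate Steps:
p(Y) = 4 + Y
t = 14 (t = (4 + 5) + 5 = 9 + 5 = 14)
U(E) = 2*E² (U(E) = E*(2*E) = 2*E²)
z(D, C) = 400 (z(D, C) = (6 + 14)² = 20² = 400)
z(6, 7) + U(19)*(-234 + 198) = 400 + (2*19²)*(-234 + 198) = 400 + (2*361)*(-36) = 400 + 722*(-36) = 400 - 25992 = -25592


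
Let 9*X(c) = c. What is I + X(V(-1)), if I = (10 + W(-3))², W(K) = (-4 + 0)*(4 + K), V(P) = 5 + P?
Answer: 328/9 ≈ 36.444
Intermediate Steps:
X(c) = c/9
W(K) = -16 - 4*K (W(K) = -4*(4 + K) = -16 - 4*K)
I = 36 (I = (10 + (-16 - 4*(-3)))² = (10 + (-16 + 12))² = (10 - 4)² = 6² = 36)
I + X(V(-1)) = 36 + (5 - 1)/9 = 36 + (⅑)*4 = 36 + 4/9 = 328/9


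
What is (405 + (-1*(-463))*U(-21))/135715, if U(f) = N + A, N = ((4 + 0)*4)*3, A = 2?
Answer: 4711/27143 ≈ 0.17356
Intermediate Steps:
N = 48 (N = (4*4)*3 = 16*3 = 48)
U(f) = 50 (U(f) = 48 + 2 = 50)
(405 + (-1*(-463))*U(-21))/135715 = (405 - 1*(-463)*50)/135715 = (405 + 463*50)*(1/135715) = (405 + 23150)*(1/135715) = 23555*(1/135715) = 4711/27143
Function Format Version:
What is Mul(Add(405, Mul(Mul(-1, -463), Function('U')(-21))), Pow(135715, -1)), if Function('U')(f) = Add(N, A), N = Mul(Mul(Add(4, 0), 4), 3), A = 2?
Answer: Rational(4711, 27143) ≈ 0.17356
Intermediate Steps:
N = 48 (N = Mul(Mul(4, 4), 3) = Mul(16, 3) = 48)
Function('U')(f) = 50 (Function('U')(f) = Add(48, 2) = 50)
Mul(Add(405, Mul(Mul(-1, -463), Function('U')(-21))), Pow(135715, -1)) = Mul(Add(405, Mul(Mul(-1, -463), 50)), Pow(135715, -1)) = Mul(Add(405, Mul(463, 50)), Rational(1, 135715)) = Mul(Add(405, 23150), Rational(1, 135715)) = Mul(23555, Rational(1, 135715)) = Rational(4711, 27143)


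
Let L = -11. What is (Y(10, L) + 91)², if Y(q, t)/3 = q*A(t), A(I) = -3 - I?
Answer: 109561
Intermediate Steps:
Y(q, t) = 3*q*(-3 - t) (Y(q, t) = 3*(q*(-3 - t)) = 3*q*(-3 - t))
(Y(10, L) + 91)² = (-3*10*(3 - 11) + 91)² = (-3*10*(-8) + 91)² = (240 + 91)² = 331² = 109561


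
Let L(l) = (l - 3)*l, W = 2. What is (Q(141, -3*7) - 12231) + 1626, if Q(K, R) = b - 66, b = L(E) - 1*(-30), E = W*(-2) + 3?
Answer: -10637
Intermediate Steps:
E = -1 (E = 2*(-2) + 3 = -4 + 3 = -1)
L(l) = l*(-3 + l) (L(l) = (-3 + l)*l = l*(-3 + l))
b = 34 (b = -(-3 - 1) - 1*(-30) = -1*(-4) + 30 = 4 + 30 = 34)
Q(K, R) = -32 (Q(K, R) = 34 - 66 = -32)
(Q(141, -3*7) - 12231) + 1626 = (-32 - 12231) + 1626 = -12263 + 1626 = -10637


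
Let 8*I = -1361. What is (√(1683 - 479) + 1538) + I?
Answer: 10943/8 + 2*√301 ≈ 1402.6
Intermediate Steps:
I = -1361/8 (I = (⅛)*(-1361) = -1361/8 ≈ -170.13)
(√(1683 - 479) + 1538) + I = (√(1683 - 479) + 1538) - 1361/8 = (√1204 + 1538) - 1361/8 = (2*√301 + 1538) - 1361/8 = (1538 + 2*√301) - 1361/8 = 10943/8 + 2*√301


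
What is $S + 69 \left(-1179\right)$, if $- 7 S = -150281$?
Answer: $- \frac{419176}{7} \approx -59882.0$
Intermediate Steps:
$S = \frac{150281}{7}$ ($S = \left(- \frac{1}{7}\right) \left(-150281\right) = \frac{150281}{7} \approx 21469.0$)
$S + 69 \left(-1179\right) = \frac{150281}{7} + 69 \left(-1179\right) = \frac{150281}{7} - 81351 = - \frac{419176}{7}$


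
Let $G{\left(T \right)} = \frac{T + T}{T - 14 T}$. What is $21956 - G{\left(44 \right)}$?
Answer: $\frac{285430}{13} \approx 21956.0$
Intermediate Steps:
$G{\left(T \right)} = - \frac{2}{13}$ ($G{\left(T \right)} = \frac{2 T}{\left(-13\right) T} = 2 T \left(- \frac{1}{13 T}\right) = - \frac{2}{13}$)
$21956 - G{\left(44 \right)} = 21956 - - \frac{2}{13} = 21956 + \frac{2}{13} = \frac{285430}{13}$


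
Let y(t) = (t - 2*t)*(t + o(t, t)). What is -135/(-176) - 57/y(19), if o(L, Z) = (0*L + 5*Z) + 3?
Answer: 5441/6864 ≈ 0.79269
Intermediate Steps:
o(L, Z) = 3 + 5*Z (o(L, Z) = (0 + 5*Z) + 3 = 5*Z + 3 = 3 + 5*Z)
y(t) = -t*(3 + 6*t) (y(t) = (t - 2*t)*(t + (3 + 5*t)) = (-t)*(3 + 6*t) = -t*(3 + 6*t))
-135/(-176) - 57/y(19) = -135/(-176) - 57*(-1/(57*(1 + 2*19))) = -135*(-1/176) - 57*(-1/(57*(1 + 38))) = 135/176 - 57/((-3*19*39)) = 135/176 - 57/(-2223) = 135/176 - 57*(-1/2223) = 135/176 + 1/39 = 5441/6864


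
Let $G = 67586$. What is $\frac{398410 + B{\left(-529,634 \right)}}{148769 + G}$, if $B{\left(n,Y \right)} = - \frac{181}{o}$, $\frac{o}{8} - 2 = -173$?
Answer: $\frac{545025061}{295973640} \approx 1.8415$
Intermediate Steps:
$o = -1368$ ($o = 16 + 8 \left(-173\right) = 16 - 1384 = -1368$)
$B{\left(n,Y \right)} = \frac{181}{1368}$ ($B{\left(n,Y \right)} = - \frac{181}{-1368} = \left(-181\right) \left(- \frac{1}{1368}\right) = \frac{181}{1368}$)
$\frac{398410 + B{\left(-529,634 \right)}}{148769 + G} = \frac{398410 + \frac{181}{1368}}{148769 + 67586} = \frac{545025061}{1368 \cdot 216355} = \frac{545025061}{1368} \cdot \frac{1}{216355} = \frac{545025061}{295973640}$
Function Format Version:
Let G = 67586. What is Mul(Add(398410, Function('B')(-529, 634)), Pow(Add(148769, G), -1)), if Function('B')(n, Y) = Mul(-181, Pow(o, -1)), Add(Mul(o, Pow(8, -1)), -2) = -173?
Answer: Rational(545025061, 295973640) ≈ 1.8415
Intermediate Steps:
o = -1368 (o = Add(16, Mul(8, -173)) = Add(16, -1384) = -1368)
Function('B')(n, Y) = Rational(181, 1368) (Function('B')(n, Y) = Mul(-181, Pow(-1368, -1)) = Mul(-181, Rational(-1, 1368)) = Rational(181, 1368))
Mul(Add(398410, Function('B')(-529, 634)), Pow(Add(148769, G), -1)) = Mul(Add(398410, Rational(181, 1368)), Pow(Add(148769, 67586), -1)) = Mul(Rational(545025061, 1368), Pow(216355, -1)) = Mul(Rational(545025061, 1368), Rational(1, 216355)) = Rational(545025061, 295973640)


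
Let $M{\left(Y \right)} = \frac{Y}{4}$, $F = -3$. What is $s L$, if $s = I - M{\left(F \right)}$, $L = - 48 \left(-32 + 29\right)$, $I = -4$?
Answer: $-468$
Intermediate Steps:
$L = 144$ ($L = \left(-48\right) \left(-3\right) = 144$)
$M{\left(Y \right)} = \frac{Y}{4}$ ($M{\left(Y \right)} = Y \frac{1}{4} = \frac{Y}{4}$)
$s = - \frac{13}{4}$ ($s = -4 - \frac{1}{4} \left(-3\right) = -4 - - \frac{3}{4} = -4 + \frac{3}{4} = - \frac{13}{4} \approx -3.25$)
$s L = \left(- \frac{13}{4}\right) 144 = -468$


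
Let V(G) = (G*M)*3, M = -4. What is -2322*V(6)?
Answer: 167184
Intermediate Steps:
V(G) = -12*G (V(G) = (G*(-4))*3 = -4*G*3 = -12*G)
-2322*V(6) = -(-27864)*6 = -2322*(-72) = 167184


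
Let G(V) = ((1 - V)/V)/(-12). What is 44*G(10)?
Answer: 33/10 ≈ 3.3000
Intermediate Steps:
G(V) = -(1 - V)/(12*V) (G(V) = ((1 - V)/V)*(-1/12) = -(1 - V)/(12*V))
44*G(10) = 44*((1/12)*(-1 + 10)/10) = 44*((1/12)*(1/10)*9) = 44*(3/40) = 33/10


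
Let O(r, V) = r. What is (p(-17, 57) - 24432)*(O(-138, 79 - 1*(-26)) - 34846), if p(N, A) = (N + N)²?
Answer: 814287584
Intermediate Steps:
p(N, A) = 4*N² (p(N, A) = (2*N)² = 4*N²)
(p(-17, 57) - 24432)*(O(-138, 79 - 1*(-26)) - 34846) = (4*(-17)² - 24432)*(-138 - 34846) = (4*289 - 24432)*(-34984) = (1156 - 24432)*(-34984) = -23276*(-34984) = 814287584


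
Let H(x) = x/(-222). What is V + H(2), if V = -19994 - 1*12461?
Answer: -3602506/111 ≈ -32455.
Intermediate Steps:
H(x) = -x/222 (H(x) = x*(-1/222) = -x/222)
V = -32455 (V = -19994 - 12461 = -32455)
V + H(2) = -32455 - 1/222*2 = -32455 - 1/111 = -3602506/111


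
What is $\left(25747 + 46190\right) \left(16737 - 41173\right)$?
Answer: $-1757852532$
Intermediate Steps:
$\left(25747 + 46190\right) \left(16737 - 41173\right) = 71937 \left(-24436\right) = -1757852532$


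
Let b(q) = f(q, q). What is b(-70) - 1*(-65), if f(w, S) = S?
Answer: -5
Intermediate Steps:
b(q) = q
b(-70) - 1*(-65) = -70 - 1*(-65) = -70 + 65 = -5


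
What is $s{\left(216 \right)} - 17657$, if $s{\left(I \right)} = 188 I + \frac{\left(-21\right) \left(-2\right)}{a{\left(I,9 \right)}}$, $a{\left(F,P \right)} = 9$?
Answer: $\frac{68867}{3} \approx 22956.0$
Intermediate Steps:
$s{\left(I \right)} = \frac{14}{3} + 188 I$ ($s{\left(I \right)} = 188 I + \frac{\left(-21\right) \left(-2\right)}{9} = 188 I + 42 \cdot \frac{1}{9} = 188 I + \frac{14}{3} = \frac{14}{3} + 188 I$)
$s{\left(216 \right)} - 17657 = \left(\frac{14}{3} + 188 \cdot 216\right) - 17657 = \left(\frac{14}{3} + 40608\right) - 17657 = \frac{121838}{3} - 17657 = \frac{68867}{3}$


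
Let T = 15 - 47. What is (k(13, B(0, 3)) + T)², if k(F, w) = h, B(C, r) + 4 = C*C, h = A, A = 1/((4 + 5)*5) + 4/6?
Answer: 1985281/2025 ≈ 980.39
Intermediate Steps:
A = 31/45 (A = 1/(9*5) + 4*(⅙) = 1/45 + ⅔ = 31/45 ≈ 0.68889)
h = 31/45 ≈ 0.68889
B(C, r) = -4 + C² (B(C, r) = -4 + C*C = -4 + C²)
k(F, w) = 31/45
T = -32
(k(13, B(0, 3)) + T)² = (31/45 - 32)² = (-1409/45)² = 1985281/2025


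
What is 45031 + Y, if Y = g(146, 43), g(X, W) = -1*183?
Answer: 44848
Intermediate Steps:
g(X, W) = -183
Y = -183
45031 + Y = 45031 - 183 = 44848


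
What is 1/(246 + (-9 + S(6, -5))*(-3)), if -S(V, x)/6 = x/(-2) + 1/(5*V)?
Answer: 5/1593 ≈ 0.0031387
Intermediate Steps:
S(V, x) = 3*x - 6/(5*V) (S(V, x) = -6*(x/(-2) + 1/(5*V)) = -6*(x*(-½) + 1/(5*V)) = -6*(-x/2 + 1/(5*V)) = 3*x - 6/(5*V))
1/(246 + (-9 + S(6, -5))*(-3)) = 1/(246 + (-9 + (3*(-5) - 6/5/6))*(-3)) = 1/(246 + (-9 + (-15 - 6/5*⅙))*(-3)) = 1/(246 + (-9 + (-15 - ⅕))*(-3)) = 1/(246 + (-9 - 76/5)*(-3)) = 1/(246 - 121/5*(-3)) = 1/(246 + 363/5) = 1/(1593/5) = 5/1593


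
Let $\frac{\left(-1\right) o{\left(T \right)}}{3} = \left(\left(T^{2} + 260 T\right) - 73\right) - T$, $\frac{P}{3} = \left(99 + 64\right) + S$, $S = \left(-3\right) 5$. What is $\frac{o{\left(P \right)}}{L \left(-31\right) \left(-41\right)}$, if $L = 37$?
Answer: $- \frac{936177}{47027} \approx -19.907$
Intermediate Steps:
$S = -15$
$P = 444$ ($P = 3 \left(\left(99 + 64\right) - 15\right) = 3 \left(163 - 15\right) = 3 \cdot 148 = 444$)
$o{\left(T \right)} = 219 - 777 T - 3 T^{2}$ ($o{\left(T \right)} = - 3 \left(\left(\left(T^{2} + 260 T\right) - 73\right) - T\right) = - 3 \left(\left(-73 + T^{2} + 260 T\right) - T\right) = - 3 \left(-73 + T^{2} + 259 T\right) = 219 - 777 T - 3 T^{2}$)
$\frac{o{\left(P \right)}}{L \left(-31\right) \left(-41\right)} = \frac{219 - 344988 - 3 \cdot 444^{2}}{37 \left(-31\right) \left(-41\right)} = \frac{219 - 344988 - 591408}{\left(-1147\right) \left(-41\right)} = \frac{219 - 344988 - 591408}{47027} = \left(-936177\right) \frac{1}{47027} = - \frac{936177}{47027}$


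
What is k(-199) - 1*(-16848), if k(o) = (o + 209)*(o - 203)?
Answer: 12828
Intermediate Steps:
k(o) = (-203 + o)*(209 + o) (k(o) = (209 + o)*(-203 + o) = (-203 + o)*(209 + o))
k(-199) - 1*(-16848) = (-42427 + (-199)² + 6*(-199)) - 1*(-16848) = (-42427 + 39601 - 1194) + 16848 = -4020 + 16848 = 12828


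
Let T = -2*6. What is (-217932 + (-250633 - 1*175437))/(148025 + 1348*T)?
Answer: -644002/131849 ≈ -4.8844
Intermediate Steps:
T = -12
(-217932 + (-250633 - 1*175437))/(148025 + 1348*T) = (-217932 + (-250633 - 1*175437))/(148025 + 1348*(-12)) = (-217932 + (-250633 - 175437))/(148025 - 16176) = (-217932 - 426070)/131849 = -644002*1/131849 = -644002/131849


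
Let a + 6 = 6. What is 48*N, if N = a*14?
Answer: 0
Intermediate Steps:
a = 0 (a = -6 + 6 = 0)
N = 0 (N = 0*14 = 0)
48*N = 48*0 = 0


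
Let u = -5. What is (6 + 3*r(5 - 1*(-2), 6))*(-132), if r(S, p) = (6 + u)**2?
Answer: -1188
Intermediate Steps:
r(S, p) = 1 (r(S, p) = (6 - 5)**2 = 1**2 = 1)
(6 + 3*r(5 - 1*(-2), 6))*(-132) = (6 + 3*1)*(-132) = (6 + 3)*(-132) = 9*(-132) = -1188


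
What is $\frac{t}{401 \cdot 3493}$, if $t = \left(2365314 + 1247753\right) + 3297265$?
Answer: $\frac{6910332}{1400693} \approx 4.9335$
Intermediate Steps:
$t = 6910332$ ($t = 3613067 + 3297265 = 6910332$)
$\frac{t}{401 \cdot 3493} = \frac{6910332}{401 \cdot 3493} = \frac{6910332}{1400693}$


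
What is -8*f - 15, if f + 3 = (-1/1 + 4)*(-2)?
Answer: 57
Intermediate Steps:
f = -9 (f = -3 + (-1/1 + 4)*(-2) = -3 + (-1*1 + 4)*(-2) = -3 + (-1 + 4)*(-2) = -3 + 3*(-2) = -3 - 6 = -9)
-8*f - 15 = -8*(-9) - 15 = 72 - 15 = 57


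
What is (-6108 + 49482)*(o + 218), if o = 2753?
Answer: 128864154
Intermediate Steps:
(-6108 + 49482)*(o + 218) = (-6108 + 49482)*(2753 + 218) = 43374*2971 = 128864154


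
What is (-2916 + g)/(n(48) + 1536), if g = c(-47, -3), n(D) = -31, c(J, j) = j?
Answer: -417/215 ≈ -1.9395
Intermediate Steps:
g = -3
(-2916 + g)/(n(48) + 1536) = (-2916 - 3)/(-31 + 1536) = -2919/1505 = -2919*1/1505 = -417/215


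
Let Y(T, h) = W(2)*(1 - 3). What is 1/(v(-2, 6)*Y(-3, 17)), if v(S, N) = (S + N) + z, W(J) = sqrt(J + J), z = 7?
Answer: -1/44 ≈ -0.022727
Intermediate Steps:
W(J) = sqrt(2)*sqrt(J) (W(J) = sqrt(2*J) = sqrt(2)*sqrt(J))
Y(T, h) = -4 (Y(T, h) = (sqrt(2)*sqrt(2))*(1 - 3) = 2*(-2) = -4)
v(S, N) = 7 + N + S (v(S, N) = (S + N) + 7 = (N + S) + 7 = 7 + N + S)
1/(v(-2, 6)*Y(-3, 17)) = 1/((7 + 6 - 2)*(-4)) = 1/(11*(-4)) = 1/(-44) = -1/44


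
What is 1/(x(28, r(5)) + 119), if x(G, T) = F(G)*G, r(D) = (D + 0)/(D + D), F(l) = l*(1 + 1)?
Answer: 1/1687 ≈ 0.00059277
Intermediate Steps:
F(l) = 2*l (F(l) = l*2 = 2*l)
r(D) = ½ (r(D) = D/((2*D)) = D*(1/(2*D)) = ½)
x(G, T) = 2*G² (x(G, T) = (2*G)*G = 2*G²)
1/(x(28, r(5)) + 119) = 1/(2*28² + 119) = 1/(2*784 + 119) = 1/(1568 + 119) = 1/1687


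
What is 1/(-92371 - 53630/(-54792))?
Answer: -27396/2530569101 ≈ -1.0826e-5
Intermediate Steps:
1/(-92371 - 53630/(-54792)) = 1/(-92371 - 53630*(-1/54792)) = 1/(-92371 + 26815/27396) = 1/(-2530569101/27396) = -27396/2530569101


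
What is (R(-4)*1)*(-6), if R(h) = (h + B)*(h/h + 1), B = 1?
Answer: 36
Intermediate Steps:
R(h) = 2 + 2*h (R(h) = (h + 1)*(h/h + 1) = (1 + h)*(1 + 1) = (1 + h)*2 = 2 + 2*h)
(R(-4)*1)*(-6) = ((2 + 2*(-4))*1)*(-6) = ((2 - 8)*1)*(-6) = -6*1*(-6) = -6*(-6) = 36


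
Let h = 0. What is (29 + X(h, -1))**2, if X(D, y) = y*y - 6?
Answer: 576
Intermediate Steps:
X(D, y) = -6 + y**2 (X(D, y) = y**2 - 6 = -6 + y**2)
(29 + X(h, -1))**2 = (29 + (-6 + (-1)**2))**2 = (29 + (-6 + 1))**2 = (29 - 5)**2 = 24**2 = 576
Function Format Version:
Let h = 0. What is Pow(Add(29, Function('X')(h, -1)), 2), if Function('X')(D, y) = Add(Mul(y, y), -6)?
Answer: 576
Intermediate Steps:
Function('X')(D, y) = Add(-6, Pow(y, 2)) (Function('X')(D, y) = Add(Pow(y, 2), -6) = Add(-6, Pow(y, 2)))
Pow(Add(29, Function('X')(h, -1)), 2) = Pow(Add(29, Add(-6, Pow(-1, 2))), 2) = Pow(Add(29, Add(-6, 1)), 2) = Pow(Add(29, -5), 2) = Pow(24, 2) = 576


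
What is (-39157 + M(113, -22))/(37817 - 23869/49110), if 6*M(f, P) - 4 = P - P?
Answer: -1922967530/1857169001 ≈ -1.0354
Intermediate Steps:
M(f, P) = 2/3 (M(f, P) = 2/3 + (P - P)/6 = 2/3 + (1/6)*0 = 2/3 + 0 = 2/3)
(-39157 + M(113, -22))/(37817 - 23869/49110) = (-39157 + 2/3)/(37817 - 23869/49110) = -117469/(3*(37817 - 23869*1/49110)) = -117469/(3*(37817 - 23869/49110)) = -117469/(3*1857169001/49110) = -117469/3*49110/1857169001 = -1922967530/1857169001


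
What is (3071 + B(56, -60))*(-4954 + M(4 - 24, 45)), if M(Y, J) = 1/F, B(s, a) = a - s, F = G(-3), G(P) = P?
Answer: -14640055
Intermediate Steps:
F = -3
M(Y, J) = -⅓ (M(Y, J) = 1/(-3) = -⅓)
(3071 + B(56, -60))*(-4954 + M(4 - 24, 45)) = (3071 + (-60 - 1*56))*(-4954 - ⅓) = (3071 + (-60 - 56))*(-14863/3) = (3071 - 116)*(-14863/3) = 2955*(-14863/3) = -14640055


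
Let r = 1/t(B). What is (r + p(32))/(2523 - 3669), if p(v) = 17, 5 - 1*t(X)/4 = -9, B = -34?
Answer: -953/64176 ≈ -0.014850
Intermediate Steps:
t(X) = 56 (t(X) = 20 - 4*(-9) = 20 + 36 = 56)
r = 1/56 ≈ 0.017857
(r + p(32))/(2523 - 3669) = (1/56 + 17)/(2523 - 3669) = (953/56)/(-1146) = (953/56)*(-1/1146) = -953/64176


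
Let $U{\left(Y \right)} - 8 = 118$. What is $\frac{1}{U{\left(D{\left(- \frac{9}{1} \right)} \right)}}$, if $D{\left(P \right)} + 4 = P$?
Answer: $\frac{1}{126} \approx 0.0079365$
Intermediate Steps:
$D{\left(P \right)} = -4 + P$
$U{\left(Y \right)} = 126$ ($U{\left(Y \right)} = 8 + 118 = 126$)
$\frac{1}{U{\left(D{\left(- \frac{9}{1} \right)} \right)}} = \frac{1}{126}$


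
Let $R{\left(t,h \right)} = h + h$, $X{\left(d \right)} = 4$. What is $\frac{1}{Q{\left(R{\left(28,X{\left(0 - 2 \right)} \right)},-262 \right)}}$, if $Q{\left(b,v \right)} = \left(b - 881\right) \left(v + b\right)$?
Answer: $\frac{1}{221742} \approx 4.5097 \cdot 10^{-6}$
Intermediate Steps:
$R{\left(t,h \right)} = 2 h$
$Q{\left(b,v \right)} = \left(-881 + b\right) \left(b + v\right)$
$\frac{1}{Q{\left(R{\left(28,X{\left(0 - 2 \right)} \right)},-262 \right)}} = \frac{1}{\left(2 \cdot 4\right)^{2} - 881 \cdot 2 \cdot 4 - -230822 + 2 \cdot 4 \left(-262\right)} = \frac{1}{8^{2} - 7048 + 230822 + 8 \left(-262\right)} = \frac{1}{64 - 7048 + 230822 - 2096} = \frac{1}{221742}$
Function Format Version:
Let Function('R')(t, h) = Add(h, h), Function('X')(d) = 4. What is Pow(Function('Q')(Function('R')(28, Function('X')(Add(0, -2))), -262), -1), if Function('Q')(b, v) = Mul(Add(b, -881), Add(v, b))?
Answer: Rational(1, 221742) ≈ 4.5097e-6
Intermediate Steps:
Function('R')(t, h) = Mul(2, h)
Function('Q')(b, v) = Mul(Add(-881, b), Add(b, v))
Pow(Function('Q')(Function('R')(28, Function('X')(Add(0, -2))), -262), -1) = Pow(Add(Pow(Mul(2, 4), 2), Mul(-881, Mul(2, 4)), Mul(-881, -262), Mul(Mul(2, 4), -262)), -1) = Pow(Add(Pow(8, 2), Mul(-881, 8), 230822, Mul(8, -262)), -1) = Pow(Add(64, -7048, 230822, -2096), -1) = Pow(221742, -1) = Rational(1, 221742)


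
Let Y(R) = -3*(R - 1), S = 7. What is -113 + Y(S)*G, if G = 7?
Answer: -239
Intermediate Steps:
Y(R) = 3 - 3*R (Y(R) = -3*(-1 + R) = 3 - 3*R)
-113 + Y(S)*G = -113 + (3 - 3*7)*7 = -113 + (3 - 21)*7 = -113 - 18*7 = -113 - 126 = -239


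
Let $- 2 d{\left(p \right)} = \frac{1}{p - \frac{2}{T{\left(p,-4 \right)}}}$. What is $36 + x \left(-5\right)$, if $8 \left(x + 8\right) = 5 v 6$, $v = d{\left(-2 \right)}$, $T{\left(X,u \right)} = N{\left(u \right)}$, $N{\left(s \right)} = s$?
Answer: $\frac{279}{4} \approx 69.75$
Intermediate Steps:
$T{\left(X,u \right)} = u$
$d{\left(p \right)} = - \frac{1}{2 \left(\frac{1}{2} + p\right)}$ ($d{\left(p \right)} = - \frac{1}{2 \left(p - \frac{2}{-4}\right)} = - \frac{1}{2 \left(p - - \frac{1}{2}\right)} = - \frac{1}{2 \left(p + \frac{1}{2}\right)} = - \frac{1}{2 \left(\frac{1}{2} + p\right)}$)
$v = \frac{1}{3}$ ($v = \frac{1}{-1 - -4} = \frac{1}{-1 + 4} = \frac{1}{3} \approx 0.33333$)
$x = - \frac{27}{4}$ ($x = -8 + \frac{5 \cdot \frac{1}{3} \cdot 6}{8} = -8 + \frac{\frac{5}{3} \cdot 6}{8} = -8 + \frac{1}{8} \cdot 10 = -8 + \frac{5}{4} = - \frac{27}{4} \approx -6.75$)
$36 + x \left(-5\right) = 36 - - \frac{135}{4} = 36 + \frac{135}{4} = \frac{279}{4}$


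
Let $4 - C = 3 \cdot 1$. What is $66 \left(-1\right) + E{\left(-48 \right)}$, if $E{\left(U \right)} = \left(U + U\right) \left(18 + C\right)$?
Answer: $-1890$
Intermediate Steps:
$C = 1$ ($C = 4 - 3 \cdot 1 = 4 - 3 = 1$)
$E{\left(U \right)} = 38 U$ ($E{\left(U \right)} = \left(U + U\right) \left(18 + 1\right) = 2 U 19 = 38 U$)
$66 \left(-1\right) + E{\left(-48 \right)} = 66 \left(-1\right) + 38 \left(-48\right) = -66 - 1824 = -1890$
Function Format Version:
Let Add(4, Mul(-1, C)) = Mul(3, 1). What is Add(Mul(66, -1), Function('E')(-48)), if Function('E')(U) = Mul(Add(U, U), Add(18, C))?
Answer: -1890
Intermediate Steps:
C = 1 (C = Add(4, Mul(-1, Mul(3, 1))) = Add(4, Mul(-1, 3)) = Add(4, -3) = 1)
Function('E')(U) = Mul(38, U) (Function('E')(U) = Mul(Add(U, U), Add(18, 1)) = Mul(Mul(2, U), 19) = Mul(38, U))
Add(Mul(66, -1), Function('E')(-48)) = Add(Mul(66, -1), Mul(38, -48)) = Add(-66, -1824) = -1890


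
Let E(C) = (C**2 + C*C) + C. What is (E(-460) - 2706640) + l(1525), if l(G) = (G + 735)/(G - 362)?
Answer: -2656173440/1163 ≈ -2.2839e+6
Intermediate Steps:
l(G) = (735 + G)/(-362 + G)
E(C) = C + 2*C**2 (E(C) = (C**2 + C**2) + C = 2*C**2 + C = C + 2*C**2)
(E(-460) - 2706640) + l(1525) = (-460*(1 + 2*(-460)) - 2706640) + (735 + 1525)/(-362 + 1525) = (-460*(1 - 920) - 2706640) + 2260/1163 = (-460*(-919) - 2706640) + (1/1163)*2260 = (422740 - 2706640) + 2260/1163 = -2283900 + 2260/1163 = -2656173440/1163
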